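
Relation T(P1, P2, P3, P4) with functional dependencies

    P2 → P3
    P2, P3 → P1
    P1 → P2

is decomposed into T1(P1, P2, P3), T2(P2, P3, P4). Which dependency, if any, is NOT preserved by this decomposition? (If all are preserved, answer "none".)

P2 → P3 lies within T1.
P2, P3 → P1 lies within T1.
P1 → P2 lies within T1.
Every dependency is enforceable on the fragments, so the decomposition is dependency-preserving.

none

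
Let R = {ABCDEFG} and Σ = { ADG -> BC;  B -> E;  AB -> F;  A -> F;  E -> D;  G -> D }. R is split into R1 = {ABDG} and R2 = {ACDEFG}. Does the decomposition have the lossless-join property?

Yes

Common attributes: R1 ∩ R2 = {ADG}.
Closure of {ADG}: ADG → BC applies, adding BC; B → E applies, adding E; AB → F applies, adding F. So (ADG)⁺ = {ABCDEFG}.
This closure contains every attribute of R1, so R1 ∩ R2 → R1. The join is lossless.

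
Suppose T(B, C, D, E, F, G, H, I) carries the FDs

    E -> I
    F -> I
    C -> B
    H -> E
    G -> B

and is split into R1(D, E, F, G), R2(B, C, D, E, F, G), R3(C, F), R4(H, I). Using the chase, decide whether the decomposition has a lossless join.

No

Chase test. Columns are B, C, D, E, F, G, H, I; row i has aⱼ where attribute j ∈ Ri, else bᵢⱼ.
Initial tableau (one row per fragment):
  row 1: b11 b12 a3 a4 a5 a6 b17 b18
  row 2: a1 a2 a3 a4 a5 a6 b27 b28
  row 3: b31 a2 b33 b34 a5 b36 b37 b38
  row 4: b41 b42 b43 b44 b45 b46 a7 a8
Rows 1 and 2 agree on E; apply E→I and equate their I entries.
Rows 1 and 3 agree on F; apply F→I and equate their I entries.
Rows 2 and 3 agree on C; apply C→B and equate their B entries.
Rows 1 and 2 agree on G; apply G→B and equate their B entries.
No row becomes fully distinguished — the join is lossy.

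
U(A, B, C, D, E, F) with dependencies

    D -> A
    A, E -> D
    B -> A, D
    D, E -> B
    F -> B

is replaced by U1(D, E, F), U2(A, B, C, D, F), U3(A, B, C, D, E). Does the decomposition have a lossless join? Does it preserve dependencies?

lossy but dependency-preserving

Lossless test (chase): Rows 1 and 2 agree on D; apply D→A and equate their A entries. Rows 1 and 3 agree on D, E; apply D, E→B and equate their B entries. No row becomes fully distinguished — the join is lossy.
Dependency preservation: every FD's attributes lie within a single fragment, so each can be enforced locally — preserved.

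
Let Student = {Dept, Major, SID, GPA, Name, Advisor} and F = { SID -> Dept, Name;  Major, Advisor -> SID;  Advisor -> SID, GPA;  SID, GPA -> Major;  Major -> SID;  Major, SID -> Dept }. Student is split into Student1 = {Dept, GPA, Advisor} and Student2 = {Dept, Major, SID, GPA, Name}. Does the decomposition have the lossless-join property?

No

Common attributes: Student1 ∩ Student2 = {Dept, GPA}.
No dependency enlarges {Dept, GPA}, so (Dept, GPA)⁺ = {Dept, GPA}.
The closure contains neither all of Student1 = {Dept, GPA, Advisor} nor all of Student2 = {Dept, Major, SID, GPA, Name}, so the common attributes are not a superkey of either fragment. The join is lossy.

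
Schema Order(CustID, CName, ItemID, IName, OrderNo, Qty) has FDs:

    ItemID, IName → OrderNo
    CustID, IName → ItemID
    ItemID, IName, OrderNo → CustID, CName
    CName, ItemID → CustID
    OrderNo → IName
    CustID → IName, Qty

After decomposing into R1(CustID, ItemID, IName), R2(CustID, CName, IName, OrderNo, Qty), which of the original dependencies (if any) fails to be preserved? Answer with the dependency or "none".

Check CName, ItemID → CustID: no single fragment contains all of {CustID, CName, ItemID}, and the restricted closure of {CName, ItemID} across the fragments never reaches {CustID}.
ItemID, IName → OrderNo is preserved.
CustID, IName → ItemID is preserved.
ItemID, IName, OrderNo → CustID, CName is preserved.
OrderNo → IName is preserved.
CustID → IName, Qty is preserved.

CName, ItemID → CustID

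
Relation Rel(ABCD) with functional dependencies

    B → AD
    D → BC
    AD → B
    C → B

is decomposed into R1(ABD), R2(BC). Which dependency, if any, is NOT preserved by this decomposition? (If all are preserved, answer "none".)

none

B → AD lies within R1.
D → BC: restricted closure across fragments reaches BC.
AD → B lies within R1.
C → B lies within R2.
Every dependency is enforceable on the fragments, so the decomposition is dependency-preserving.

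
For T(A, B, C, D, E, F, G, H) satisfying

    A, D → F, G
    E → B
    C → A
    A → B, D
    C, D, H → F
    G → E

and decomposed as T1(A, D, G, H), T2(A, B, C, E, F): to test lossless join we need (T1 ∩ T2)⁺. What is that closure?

T1 ∩ T2 = {A}.
A → B, D applies, adding B, D
A, D → F, G applies, adding F, G
G → E applies, adding E
Closure: {A, B, D, E, F, G}.

A, B, D, E, F, G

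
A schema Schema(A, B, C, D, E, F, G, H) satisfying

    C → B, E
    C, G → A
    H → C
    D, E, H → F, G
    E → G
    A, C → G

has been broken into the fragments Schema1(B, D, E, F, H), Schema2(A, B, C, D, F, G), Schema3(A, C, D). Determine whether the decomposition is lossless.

Chase test. Columns are A, B, C, D, E, F, G, H; row i has aⱼ where attribute j ∈ Schemai, else bᵢⱼ.
Initial tableau (one row per fragment):
  row 1: b11 a2 b13 a4 a5 a6 b17 a8
  row 2: a1 a2 a3 a4 b25 a6 a7 b28
  row 3: a1 b32 a3 a4 b35 b36 b37 b38
Rows 2 and 3 agree on C; apply C→B, E and equate their B, E entries.
Rows 2 and 3 agree on E; apply E→G and equate their G entries.
No row becomes fully distinguished — the join is lossy.

No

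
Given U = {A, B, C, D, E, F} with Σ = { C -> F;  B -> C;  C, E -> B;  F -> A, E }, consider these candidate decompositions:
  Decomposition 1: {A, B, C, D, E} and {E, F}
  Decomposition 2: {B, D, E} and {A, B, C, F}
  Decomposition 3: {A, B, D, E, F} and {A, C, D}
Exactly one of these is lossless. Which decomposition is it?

Decomposition 1: common = {E}, closure = {E} → lossy.
Decomposition 2: common = {B}, closure = {A, B, C, E, F} → lossless.
Decomposition 3: common = {A, D}, closure = {A, D} → lossy.

Decomposition 2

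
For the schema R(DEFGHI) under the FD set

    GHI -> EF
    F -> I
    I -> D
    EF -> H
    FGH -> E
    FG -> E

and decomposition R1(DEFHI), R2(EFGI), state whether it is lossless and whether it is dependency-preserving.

lossless but not dependency-preserving

Lossless test: (EFI)⁺ = {DEFHI}, which contains all of one fragment — lossless.
Dependency preservation: the restricted closure of {GHI} across the fragments never reaches {EF}, so GHI → EF cannot be enforced without a join — not preserved.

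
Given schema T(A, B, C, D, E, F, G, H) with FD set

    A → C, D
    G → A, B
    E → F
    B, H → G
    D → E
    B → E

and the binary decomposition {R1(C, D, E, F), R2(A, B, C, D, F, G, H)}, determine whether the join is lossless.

Yes

Common attributes: R1 ∩ R2 = {C, D, F}.
Closure of {C, D, F}: D → E applies, adding E. So (C, D, F)⁺ = {C, D, E, F}.
This closure contains every attribute of R1, so R1 ∩ R2 → R1. The join is lossless.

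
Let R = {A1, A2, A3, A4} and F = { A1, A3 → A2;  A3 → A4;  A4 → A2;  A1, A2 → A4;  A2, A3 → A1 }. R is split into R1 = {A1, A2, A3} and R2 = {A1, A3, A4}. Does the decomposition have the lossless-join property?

Yes

Common attributes: R1 ∩ R2 = {A1, A3}.
Closure of {A1, A3}: A1, A3 → A2 applies, adding A2; A3 → A4 applies, adding A4. So (A1, A3)⁺ = {A1, A2, A3, A4}.
This closure contains every attribute of R1, so R1 ∩ R2 → R1. The join is lossless.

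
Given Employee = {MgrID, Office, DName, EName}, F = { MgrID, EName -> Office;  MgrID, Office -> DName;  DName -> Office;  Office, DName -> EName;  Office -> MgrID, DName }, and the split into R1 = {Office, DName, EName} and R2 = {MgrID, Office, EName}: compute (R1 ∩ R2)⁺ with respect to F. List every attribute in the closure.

MgrID, Office, DName, EName

R1 ∩ R2 = {Office, EName}.
Office → MgrID, DName applies, adding MgrID, DName
Closure: {MgrID, Office, DName, EName}.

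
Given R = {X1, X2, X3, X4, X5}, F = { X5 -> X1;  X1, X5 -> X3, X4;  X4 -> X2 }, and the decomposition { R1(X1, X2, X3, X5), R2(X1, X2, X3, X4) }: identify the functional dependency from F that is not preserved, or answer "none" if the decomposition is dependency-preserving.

X1, X5 -> X3, X4

Check X1, X5 → X3, X4: no single fragment contains all of {X1, X3, X4, X5}, and the restricted closure of {X1, X5} across the fragments never reaches {X3, X4}.
X5 → X1 is preserved.
X4 → X2 is preserved.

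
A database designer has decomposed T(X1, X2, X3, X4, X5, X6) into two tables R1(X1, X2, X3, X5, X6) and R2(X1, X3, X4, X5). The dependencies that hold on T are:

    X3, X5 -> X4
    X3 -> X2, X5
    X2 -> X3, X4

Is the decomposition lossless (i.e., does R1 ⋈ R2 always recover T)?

Yes

Common attributes: R1 ∩ R2 = {X1, X3, X5}.
Closure of {X1, X3, X5}: X3, X5 → X4 applies, adding X4; X3 → X2, X5 applies, adding X2. So (X1, X3, X5)⁺ = {X1, X2, X3, X4, X5}.
This closure contains every attribute of R2, so R1 ∩ R2 → R2. The join is lossless.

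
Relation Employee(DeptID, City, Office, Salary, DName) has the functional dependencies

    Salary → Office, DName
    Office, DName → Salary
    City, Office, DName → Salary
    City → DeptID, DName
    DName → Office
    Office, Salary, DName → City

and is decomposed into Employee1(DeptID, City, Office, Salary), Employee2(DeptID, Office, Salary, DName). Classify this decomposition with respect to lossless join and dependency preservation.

lossless and dependency-preserving

Lossless test: (DeptID, Office, Salary)⁺ = {DeptID, City, Office, Salary, DName}, which contains all of one fragment — lossless.
Dependency preservation: City, Office, DName → Salary; City → DeptID, DName; Office, Salary, DName → City are not contained in any single fragment, but the restricted closure of each left-hand side across the fragments still reaches the right-hand side; the remaining FDs each lie inside some fragment. All dependencies are preserved.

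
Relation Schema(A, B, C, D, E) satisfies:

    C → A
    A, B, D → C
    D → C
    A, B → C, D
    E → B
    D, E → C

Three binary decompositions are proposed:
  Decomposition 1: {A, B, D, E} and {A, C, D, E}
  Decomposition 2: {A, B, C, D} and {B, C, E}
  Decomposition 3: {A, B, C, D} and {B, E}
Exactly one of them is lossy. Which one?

Decomposition 1: common = {A, D, E}, closure = {A, B, C, D, E} → lossless.
Decomposition 2: common = {B, C}, closure = {A, B, C, D} → lossless.
Decomposition 3: common = {B}, closure = {B} → lossy.

Decomposition 3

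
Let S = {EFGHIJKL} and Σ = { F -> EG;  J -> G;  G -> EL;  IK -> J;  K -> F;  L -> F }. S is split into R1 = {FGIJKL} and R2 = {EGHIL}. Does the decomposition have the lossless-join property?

Common attributes: R1 ∩ R2 = {GIL}.
Closure of {GIL}: G → EL applies, adding E; L → F applies, adding F. So (GIL)⁺ = {EFGIL}.
The closure contains neither all of R1 = {FGIJKL} nor all of R2 = {EGHIL}, so the common attributes are not a superkey of either fragment. The join is lossy.

No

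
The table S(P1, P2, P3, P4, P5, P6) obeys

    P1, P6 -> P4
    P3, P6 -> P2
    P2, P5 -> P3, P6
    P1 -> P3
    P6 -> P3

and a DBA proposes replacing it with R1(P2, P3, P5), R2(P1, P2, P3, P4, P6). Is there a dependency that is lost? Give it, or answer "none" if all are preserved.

P2, P5 -> P3, P6

Check P2, P5 → P3, P6: no single fragment contains all of {P2, P3, P5, P6}, and the restricted closure of {P2, P5} across the fragments never reaches {P3, P6}.
P1, P6 → P4 is preserved.
P3, P6 → P2 is preserved.
P1 → P3 is preserved.
P6 → P3 is preserved.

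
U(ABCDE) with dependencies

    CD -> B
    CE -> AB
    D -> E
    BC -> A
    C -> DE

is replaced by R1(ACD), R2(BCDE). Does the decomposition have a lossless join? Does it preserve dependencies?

lossless and dependency-preserving

Lossless test: (CD)⁺ = {ABCDE}, which contains all of one fragment — lossless.
Dependency preservation: CE → AB; BC → A are not contained in any single fragment, but the restricted closure of each left-hand side across the fragments still reaches the right-hand side; the remaining FDs each lie inside some fragment. All dependencies are preserved.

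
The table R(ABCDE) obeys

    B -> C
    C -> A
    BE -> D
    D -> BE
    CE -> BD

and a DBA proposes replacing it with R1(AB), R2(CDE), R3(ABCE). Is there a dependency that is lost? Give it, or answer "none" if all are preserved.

none

B → C lies within R3.
C → A lies within R3.
BE → D: restricted closure across fragments reaches D.
D → BE: restricted closure across fragments reaches BE.
CE → BD: restricted closure across fragments reaches BD.
Every dependency is enforceable on the fragments, so the decomposition is dependency-preserving.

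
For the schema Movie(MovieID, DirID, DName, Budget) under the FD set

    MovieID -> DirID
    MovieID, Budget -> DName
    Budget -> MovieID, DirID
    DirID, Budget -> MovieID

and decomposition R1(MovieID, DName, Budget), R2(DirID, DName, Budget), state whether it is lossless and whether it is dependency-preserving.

Lossless test: (DName, Budget)⁺ = {MovieID, DirID, DName, Budget}, which contains all of one fragment — lossless.
Dependency preservation: the restricted closure of {MovieID} across the fragments never reaches {DirID}, so MovieID → DirID cannot be enforced without a join — not preserved.

lossless but not dependency-preserving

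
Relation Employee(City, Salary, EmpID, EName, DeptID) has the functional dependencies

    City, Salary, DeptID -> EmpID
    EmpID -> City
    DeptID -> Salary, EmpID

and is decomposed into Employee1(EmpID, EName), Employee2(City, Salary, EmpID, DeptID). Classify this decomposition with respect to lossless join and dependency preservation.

Lossless test: (EmpID)⁺ = {City, EmpID}, which is a superkey of neither fragment — lossy.
Dependency preservation: every FD's attributes lie within a single fragment, so each can be enforced locally — preserved.

lossy but dependency-preserving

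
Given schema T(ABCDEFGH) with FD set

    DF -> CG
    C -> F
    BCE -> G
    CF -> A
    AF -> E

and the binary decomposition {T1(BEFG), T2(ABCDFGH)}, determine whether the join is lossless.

No

Common attributes: T1 ∩ T2 = {BFG}.
No dependency enlarges {BFG}, so (BFG)⁺ = {BFG}.
The closure contains neither all of T1 = {BEFG} nor all of T2 = {ABCDFGH}, so the common attributes are not a superkey of either fragment. The join is lossy.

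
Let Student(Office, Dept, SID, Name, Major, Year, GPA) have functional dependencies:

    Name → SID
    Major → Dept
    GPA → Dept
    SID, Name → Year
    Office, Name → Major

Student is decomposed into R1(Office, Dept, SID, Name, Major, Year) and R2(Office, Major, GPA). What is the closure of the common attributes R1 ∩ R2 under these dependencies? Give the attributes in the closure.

R1 ∩ R2 = {Office, Major}.
Major → Dept applies, adding Dept
Closure: {Office, Dept, Major}.

Office, Dept, Major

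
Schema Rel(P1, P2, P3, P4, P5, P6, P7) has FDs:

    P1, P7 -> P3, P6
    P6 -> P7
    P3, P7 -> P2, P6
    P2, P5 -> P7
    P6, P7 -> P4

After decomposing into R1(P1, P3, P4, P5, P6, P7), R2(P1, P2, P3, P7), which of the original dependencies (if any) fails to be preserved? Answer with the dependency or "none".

P2, P5 -> P7

Check P2, P5 → P7: no single fragment contains all of {P2, P5, P7}, and the restricted closure of {P2, P5} across the fragments never reaches {P7}.
P1, P7 → P3, P6 is preserved.
P6 → P7 is preserved.
P3, P7 → P2, P6 is preserved.
P6, P7 → P4 is preserved.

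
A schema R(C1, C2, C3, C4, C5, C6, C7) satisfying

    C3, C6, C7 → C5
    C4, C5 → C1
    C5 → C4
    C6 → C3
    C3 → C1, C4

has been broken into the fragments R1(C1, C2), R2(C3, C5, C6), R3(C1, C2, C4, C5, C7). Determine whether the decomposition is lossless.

No

Chase test. Columns are C1, C2, C3, C4, C5, C6, C7; row i has aⱼ where attribute j ∈ Ri, else bᵢⱼ.
Initial tableau (one row per fragment):
  row 1: a1 a2 b13 b14 b15 b16 b17
  row 2: b21 b22 a3 b24 a5 a6 b27
  row 3: a1 a2 b33 a4 a5 b36 a7
Rows 2 and 3 agree on C5; apply C5→C4 and equate their C4 entries.
Rows 2 and 3 agree on C4, C5; apply C4, C5→C1 and equate their C1 entries.
No row becomes fully distinguished — the join is lossy.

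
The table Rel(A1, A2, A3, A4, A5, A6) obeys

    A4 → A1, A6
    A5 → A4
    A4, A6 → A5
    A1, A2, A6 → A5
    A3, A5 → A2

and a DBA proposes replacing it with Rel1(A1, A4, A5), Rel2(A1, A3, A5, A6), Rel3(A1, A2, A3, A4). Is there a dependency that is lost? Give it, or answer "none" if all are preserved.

A1, A2, A6 → A5

Check A1, A2, A6 → A5: no single fragment contains all of {A1, A2, A5, A6}, and the restricted closure of {A1, A2, A6} across the fragments never reaches {A5}.
A4 → A1, A6 is preserved.
A5 → A4 is preserved.
A4, A6 → A5 is preserved.
A3, A5 → A2 is preserved.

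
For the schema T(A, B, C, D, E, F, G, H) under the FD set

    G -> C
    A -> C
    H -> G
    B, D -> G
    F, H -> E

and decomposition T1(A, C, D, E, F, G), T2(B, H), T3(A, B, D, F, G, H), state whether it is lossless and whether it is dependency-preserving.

lossy and not dependency-preserving

Lossless test (chase): Rows 1 and 3 agree on G; apply G→C and equate their C entries. Rows 2 and 3 agree on H; apply H→G and equate their G entries. Rows 1 and 2 agree on G; apply G→C and equate their C entries. No row becomes fully distinguished — the join is lossy.
Dependency preservation: the restricted closure of {F, H} across the fragments never reaches {E}, so F, H → E cannot be enforced without a join — not preserved.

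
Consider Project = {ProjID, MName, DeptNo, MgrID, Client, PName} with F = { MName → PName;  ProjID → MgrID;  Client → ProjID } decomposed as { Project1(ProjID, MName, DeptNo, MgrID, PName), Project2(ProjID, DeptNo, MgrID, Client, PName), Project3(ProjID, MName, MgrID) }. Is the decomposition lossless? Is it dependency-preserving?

Lossless test (chase): Rows 1 and 3 agree on MName; apply MName→PName and equate their PName entries. No row becomes fully distinguished — the join is lossy.
Dependency preservation: every FD's attributes lie within a single fragment, so each can be enforced locally — preserved.

lossy but dependency-preserving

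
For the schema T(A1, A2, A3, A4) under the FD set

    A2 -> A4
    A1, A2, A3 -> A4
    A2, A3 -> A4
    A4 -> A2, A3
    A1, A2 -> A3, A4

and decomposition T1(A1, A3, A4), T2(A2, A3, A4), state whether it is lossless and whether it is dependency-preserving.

Lossless test: (A3, A4)⁺ = {A2, A3, A4}, which contains all of one fragment — lossless.
Dependency preservation: A1, A2, A3 → A4; A1, A2 → A3, A4 are not contained in any single fragment, but the restricted closure of each left-hand side across the fragments still reaches the right-hand side; the remaining FDs each lie inside some fragment. All dependencies are preserved.

lossless and dependency-preserving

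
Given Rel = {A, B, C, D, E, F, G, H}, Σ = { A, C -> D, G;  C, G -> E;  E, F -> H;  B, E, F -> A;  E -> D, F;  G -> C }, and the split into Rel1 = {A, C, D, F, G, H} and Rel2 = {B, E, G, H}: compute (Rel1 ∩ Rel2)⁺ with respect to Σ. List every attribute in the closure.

Rel1 ∩ Rel2 = {G, H}.
G → C applies, adding C
C, G → E applies, adding E
E → D, F applies, adding D, F
Closure: {C, D, E, F, G, H}.

C, D, E, F, G, H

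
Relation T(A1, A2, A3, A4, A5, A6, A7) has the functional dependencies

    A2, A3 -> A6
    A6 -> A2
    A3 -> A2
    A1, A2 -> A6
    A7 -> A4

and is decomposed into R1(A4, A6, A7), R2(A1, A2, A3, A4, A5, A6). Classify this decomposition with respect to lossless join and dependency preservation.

Lossless test: (A4, A6)⁺ = {A2, A4, A6}, which is a superkey of neither fragment — lossy.
Dependency preservation: every FD's attributes lie within a single fragment, so each can be enforced locally — preserved.

lossy but dependency-preserving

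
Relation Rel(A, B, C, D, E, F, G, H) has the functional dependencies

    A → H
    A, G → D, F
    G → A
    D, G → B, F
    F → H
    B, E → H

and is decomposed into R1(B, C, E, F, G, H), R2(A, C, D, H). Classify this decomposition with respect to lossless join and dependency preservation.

Lossless test: (C, H)⁺ = {C, H}, which is a superkey of neither fragment — lossy.
Dependency preservation: the restricted closure of {A, G} across the fragments never reaches {D, F}, so A, G → D, F cannot be enforced without a join — not preserved.

lossy and not dependency-preserving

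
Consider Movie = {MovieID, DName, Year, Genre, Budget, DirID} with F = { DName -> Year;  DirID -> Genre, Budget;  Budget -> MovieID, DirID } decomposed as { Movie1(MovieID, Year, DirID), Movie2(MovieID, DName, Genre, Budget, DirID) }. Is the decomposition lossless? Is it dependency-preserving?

Lossless test: (MovieID, DirID)⁺ = {MovieID, Genre, Budget, DirID}, which is a superkey of neither fragment — lossy.
Dependency preservation: the restricted closure of {DName} across the fragments never reaches {Year}, so DName → Year cannot be enforced without a join — not preserved.

lossy and not dependency-preserving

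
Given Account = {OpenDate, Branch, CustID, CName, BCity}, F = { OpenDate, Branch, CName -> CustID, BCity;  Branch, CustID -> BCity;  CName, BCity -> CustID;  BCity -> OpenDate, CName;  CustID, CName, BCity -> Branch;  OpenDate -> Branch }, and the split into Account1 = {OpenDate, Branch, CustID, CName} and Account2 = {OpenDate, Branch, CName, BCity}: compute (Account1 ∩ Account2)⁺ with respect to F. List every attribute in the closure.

Account1 ∩ Account2 = {OpenDate, Branch, CName}.
OpenDate, Branch, CName → CustID, BCity applies, adding CustID, BCity
Closure: {OpenDate, Branch, CustID, CName, BCity}.

OpenDate, Branch, CustID, CName, BCity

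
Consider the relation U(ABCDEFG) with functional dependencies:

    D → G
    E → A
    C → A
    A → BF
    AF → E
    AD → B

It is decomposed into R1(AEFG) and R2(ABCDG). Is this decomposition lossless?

Yes

Common attributes: R1 ∩ R2 = {AG}.
Closure of {AG}: A → BF applies, adding BF; AF → E applies, adding E. So (AG)⁺ = {ABEFG}.
This closure contains every attribute of R1, so R1 ∩ R2 → R1. The join is lossless.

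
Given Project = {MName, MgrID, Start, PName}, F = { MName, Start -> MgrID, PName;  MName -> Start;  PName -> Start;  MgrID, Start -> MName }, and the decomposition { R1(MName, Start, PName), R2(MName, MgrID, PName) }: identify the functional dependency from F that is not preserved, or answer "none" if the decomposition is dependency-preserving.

Check MgrID, Start → MName: no single fragment contains all of {MName, MgrID, Start}, and the restricted closure of {MgrID, Start} across the fragments never reaches {MName}.
MName, Start → MgrID, PName is preserved.
MName → Start is preserved.
PName → Start is preserved.

MgrID, Start -> MName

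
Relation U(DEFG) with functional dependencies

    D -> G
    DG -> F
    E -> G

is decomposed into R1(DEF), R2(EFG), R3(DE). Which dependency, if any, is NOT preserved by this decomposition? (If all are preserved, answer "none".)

Check D → G: no single fragment contains all of {DG}, and the restricted closure of {D} across the fragments never reaches {G}.
DG → F is preserved.
E → G is preserved.

D -> G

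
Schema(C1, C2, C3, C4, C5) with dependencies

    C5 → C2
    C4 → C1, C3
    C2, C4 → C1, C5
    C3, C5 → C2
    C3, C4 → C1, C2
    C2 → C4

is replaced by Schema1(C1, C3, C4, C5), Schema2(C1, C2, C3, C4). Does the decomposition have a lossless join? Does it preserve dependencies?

lossless and dependency-preserving

Lossless test: (C1, C3, C4)⁺ = {C1, C2, C3, C4, C5}, which contains all of one fragment — lossless.
Dependency preservation: C5 → C2; C2, C4 → C1, C5; C3, C5 → C2 are not contained in any single fragment, but the restricted closure of each left-hand side across the fragments still reaches the right-hand side; the remaining FDs each lie inside some fragment. All dependencies are preserved.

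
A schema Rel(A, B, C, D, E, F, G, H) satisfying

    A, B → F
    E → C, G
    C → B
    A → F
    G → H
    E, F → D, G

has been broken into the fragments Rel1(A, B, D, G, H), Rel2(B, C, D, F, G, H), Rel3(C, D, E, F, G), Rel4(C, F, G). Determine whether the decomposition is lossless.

No

Chase test. Columns are A, B, C, D, E, F, G, H; row i has aⱼ where attribute j ∈ Reli, else bᵢⱼ.
Initial tableau (one row per fragment):
  row 1: a1 a2 b13 a4 b15 b16 a7 a8
  row 2: b21 a2 a3 a4 b25 a6 a7 a8
  row 3: b31 b32 a3 a4 a5 a6 a7 b38
  row 4: b41 b42 a3 b44 b45 a6 a7 b48
Rows 2 and 3 agree on C; apply C→B and equate their B entries.
Rows 2 and 4 agree on C; apply C→B and equate their B entries.
Rows 1 and 3 agree on G; apply G→H and equate their H entries.
Rows 1 and 4 agree on G; apply G→H and equate their H entries.
No row becomes fully distinguished — the join is lossy.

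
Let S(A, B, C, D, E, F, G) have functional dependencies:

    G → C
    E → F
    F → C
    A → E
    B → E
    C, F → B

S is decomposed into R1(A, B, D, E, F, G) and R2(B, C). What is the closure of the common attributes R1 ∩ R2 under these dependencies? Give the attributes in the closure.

B, C, E, F

R1 ∩ R2 = {B}.
B → E applies, adding E
E → F applies, adding F
F → C applies, adding C
Closure: {B, C, E, F}.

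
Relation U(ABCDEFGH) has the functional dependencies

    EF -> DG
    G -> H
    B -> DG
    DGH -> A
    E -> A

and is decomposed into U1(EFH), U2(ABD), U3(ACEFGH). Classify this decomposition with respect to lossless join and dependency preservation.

Lossless test (chase): Rows 1 and 3 agree on EF; apply EF→DG and equate their DG entries. Rows 1 and 3 agree on DGH; apply DGH→A and equate their A entries. No row becomes fully distinguished — the join is lossy.
Dependency preservation: the restricted closure of {EF} across the fragments never reaches {DG}, so EF → DG cannot be enforced without a join — not preserved.

lossy and not dependency-preserving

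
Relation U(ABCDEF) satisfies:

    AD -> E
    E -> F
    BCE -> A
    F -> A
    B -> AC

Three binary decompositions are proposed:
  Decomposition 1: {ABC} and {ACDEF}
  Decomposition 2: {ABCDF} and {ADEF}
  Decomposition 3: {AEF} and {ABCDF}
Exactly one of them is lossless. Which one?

Decomposition 1: common = {AC}, closure = {AC} → lossy.
Decomposition 2: common = {ADF}, closure = {ADEF} → lossless.
Decomposition 3: common = {AF}, closure = {AF} → lossy.

Decomposition 2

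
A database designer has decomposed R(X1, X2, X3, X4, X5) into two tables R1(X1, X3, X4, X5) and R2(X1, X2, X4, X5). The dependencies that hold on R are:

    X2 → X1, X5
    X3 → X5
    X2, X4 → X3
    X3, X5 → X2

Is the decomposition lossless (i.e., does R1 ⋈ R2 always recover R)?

No

Common attributes: R1 ∩ R2 = {X1, X4, X5}.
No dependency enlarges {X1, X4, X5}, so (X1, X4, X5)⁺ = {X1, X4, X5}.
The closure contains neither all of R1 = {X1, X3, X4, X5} nor all of R2 = {X1, X2, X4, X5}, so the common attributes are not a superkey of either fragment. The join is lossy.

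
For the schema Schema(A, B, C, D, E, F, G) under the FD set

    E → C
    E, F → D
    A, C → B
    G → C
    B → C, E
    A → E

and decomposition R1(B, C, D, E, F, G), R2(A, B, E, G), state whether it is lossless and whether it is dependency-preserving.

lossy but dependency-preserving

Lossless test: (B, E, G)⁺ = {B, C, E, G}, which is a superkey of neither fragment — lossy.
Dependency preservation: A, C → B is not contained in any single fragment, but the restricted closure of its left-hand side across the fragments still reaches the right-hand side; the remaining FDs each lie inside some fragment. All dependencies are preserved.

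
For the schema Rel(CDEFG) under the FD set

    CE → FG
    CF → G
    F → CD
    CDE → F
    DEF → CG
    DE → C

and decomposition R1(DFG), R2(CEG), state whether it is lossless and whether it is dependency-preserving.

lossy and not dependency-preserving

Lossless test: (G)⁺ = {G}, which is a superkey of neither fragment — lossy.
Dependency preservation: the restricted closure of {CE} across the fragments never reaches {FG}, so CE → FG cannot be enforced without a join — not preserved.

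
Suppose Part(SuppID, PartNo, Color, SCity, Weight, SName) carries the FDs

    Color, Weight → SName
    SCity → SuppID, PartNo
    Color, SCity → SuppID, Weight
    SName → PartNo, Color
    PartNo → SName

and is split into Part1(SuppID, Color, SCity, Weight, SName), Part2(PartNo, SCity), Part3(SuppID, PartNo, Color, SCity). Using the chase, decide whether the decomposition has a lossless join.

Chase test. Columns are SuppID, PartNo, Color, SCity, Weight, SName; row i has aⱼ where attribute j ∈ Parti, else bᵢⱼ.
Initial tableau (one row per fragment):
  row 1: a1 b12 a3 a4 a5 a6
  row 2: b21 a2 b23 a4 b25 b26
  row 3: a1 a2 a3 a4 b35 b36
Rows 1 and 2 agree on SCity; apply SCity→SuppID, PartNo and equate their SuppID, PartNo entries.
Rows 1 and 3 agree on Color, SCity; apply Color, SCity→SuppID, Weight and equate their SuppID, Weight entries.
Rows 1 and 2 agree on PartNo; apply PartNo→SName and equate their SName entries.
Rows 1 and 3 agree on PartNo; apply PartNo→SName and equate their SName entries.
Rows 1 and 2 agree on SName; apply SName→PartNo, Color and equate their PartNo, Color entries.
Rows 1 and 2 agree on Color, SCity; apply Color, SCity→SuppID, Weight and equate their SuppID, Weight entries.
Row 1 is now all distinguished symbols — the join is lossless.

Yes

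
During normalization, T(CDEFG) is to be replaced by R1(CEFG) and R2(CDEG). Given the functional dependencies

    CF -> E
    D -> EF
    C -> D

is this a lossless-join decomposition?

Common attributes: R1 ∩ R2 = {CEG}.
Closure of {CEG}: C → D applies, adding D; D → EF applies, adding F. So (CEG)⁺ = {CDEFG}.
This closure contains every attribute of R1, so R1 ∩ R2 → R1. The join is lossless.

Yes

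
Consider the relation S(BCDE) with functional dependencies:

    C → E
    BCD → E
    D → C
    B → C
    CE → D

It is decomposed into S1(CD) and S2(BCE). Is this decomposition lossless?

Yes

Common attributes: S1 ∩ S2 = {C}.
Closure of {C}: C → E applies, adding E; CE → D applies, adding D. So (C)⁺ = {CDE}.
This closure contains every attribute of S1, so S1 ∩ S2 → S1. The join is lossless.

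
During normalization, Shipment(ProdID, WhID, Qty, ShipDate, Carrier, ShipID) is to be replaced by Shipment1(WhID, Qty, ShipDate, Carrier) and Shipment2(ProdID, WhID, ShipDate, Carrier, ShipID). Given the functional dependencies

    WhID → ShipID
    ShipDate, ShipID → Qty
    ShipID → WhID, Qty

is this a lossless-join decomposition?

Common attributes: Shipment1 ∩ Shipment2 = {WhID, ShipDate, Carrier}.
Closure of {WhID, ShipDate, Carrier}: WhID → ShipID applies, adding ShipID; ShipDate, ShipID → Qty applies, adding Qty. So (WhID, ShipDate, Carrier)⁺ = {WhID, Qty, ShipDate, Carrier, ShipID}.
This closure contains every attribute of Shipment1, so Shipment1 ∩ Shipment2 → Shipment1. The join is lossless.

Yes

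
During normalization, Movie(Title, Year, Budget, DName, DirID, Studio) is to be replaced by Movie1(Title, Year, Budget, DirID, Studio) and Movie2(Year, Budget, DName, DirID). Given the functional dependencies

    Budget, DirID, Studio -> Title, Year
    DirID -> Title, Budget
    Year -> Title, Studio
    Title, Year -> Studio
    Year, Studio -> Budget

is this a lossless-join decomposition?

Common attributes: Movie1 ∩ Movie2 = {Year, Budget, DirID}.
Closure of {Year, Budget, DirID}: DirID → Title, Budget applies, adding Title; Year → Title, Studio applies, adding Studio. So (Year, Budget, DirID)⁺ = {Title, Year, Budget, DirID, Studio}.
This closure contains every attribute of Movie1, so Movie1 ∩ Movie2 → Movie1. The join is lossless.

Yes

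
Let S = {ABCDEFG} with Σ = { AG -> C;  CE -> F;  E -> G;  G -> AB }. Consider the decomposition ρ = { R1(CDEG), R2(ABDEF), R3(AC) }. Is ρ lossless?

Chase test. Columns are ABCDEFG; row i has aⱼ where attribute j ∈ Ri, else bᵢⱼ.
Initial tableau (one row per fragment):
  row 1: b11 b12 a3 a4 a5 b16 a7
  row 2: a1 a2 b23 a4 a5 a6 b27
  row 3: a1 b32 a3 b34 b35 b36 b37
Rows 1 and 2 agree on E; apply E→G and equate their G entries.
Rows 1 and 2 agree on G; apply G→AB and equate their AB entries.
Rows 1 and 2 agree on AG; apply AG→C and equate their C entries.
Rows 1 and 2 agree on CE; apply CE→F and equate their F entries.
Row 1 is now all distinguished symbols — the join is lossless.

Yes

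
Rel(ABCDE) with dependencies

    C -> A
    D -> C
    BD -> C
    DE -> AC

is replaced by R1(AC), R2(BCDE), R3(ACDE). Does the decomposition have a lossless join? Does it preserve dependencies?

lossless and dependency-preserving

Lossless test (chase): Rows 1 and 2 agree on C; apply C→A and equate their A entries. Row 2 is now all distinguished symbols — the join is lossless.
Dependency preservation: every FD's attributes lie within a single fragment, so each can be enforced locally — preserved.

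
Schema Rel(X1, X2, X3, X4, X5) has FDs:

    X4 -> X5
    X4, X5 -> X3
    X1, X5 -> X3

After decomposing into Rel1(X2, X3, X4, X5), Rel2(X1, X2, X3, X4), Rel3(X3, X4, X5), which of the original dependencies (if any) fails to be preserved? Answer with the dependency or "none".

Check X1, X5 → X3: no single fragment contains all of {X1, X3, X5}, and the restricted closure of {X1, X5} across the fragments never reaches {X3}.
X4 → X5 is preserved.
X4, X5 → X3 is preserved.

X1, X5 -> X3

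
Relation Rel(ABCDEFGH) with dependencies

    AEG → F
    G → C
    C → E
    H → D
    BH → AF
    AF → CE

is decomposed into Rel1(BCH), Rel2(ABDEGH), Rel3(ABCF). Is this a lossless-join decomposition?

Chase test. Columns are ABCDEFGH; row i has aⱼ where attribute j ∈ Reli, else bᵢⱼ.
Initial tableau (one row per fragment):
  row 1: b11 a2 a3 b14 b15 b16 b17 a8
  row 2: a1 a2 b23 a4 a5 b26 a7 a8
  row 3: a1 a2 a3 b34 b35 a6 b37 b38
Rows 1 and 3 agree on C; apply C→E and equate their E entries.
Rows 1 and 2 agree on H; apply H→D and equate their D entries.
Rows 1 and 2 agree on BH; apply BH→AF and equate their AF entries.
Rows 1 and 2 agree on AF; apply AF→CE and equate their CE entries.
No row becomes fully distinguished — the join is lossy.

No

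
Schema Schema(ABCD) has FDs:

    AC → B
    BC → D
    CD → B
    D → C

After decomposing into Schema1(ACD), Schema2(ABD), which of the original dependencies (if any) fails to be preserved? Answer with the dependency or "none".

BC → D

Check BC → D: no single fragment contains all of {BCD}, and the restricted closure of {BC} across the fragments never reaches {D}.
AC → B is preserved.
CD → B is preserved.
D → C is preserved.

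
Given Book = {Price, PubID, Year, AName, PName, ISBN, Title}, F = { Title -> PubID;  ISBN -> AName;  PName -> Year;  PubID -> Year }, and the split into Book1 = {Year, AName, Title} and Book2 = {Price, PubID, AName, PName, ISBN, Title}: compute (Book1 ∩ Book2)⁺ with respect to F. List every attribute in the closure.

PubID, Year, AName, Title

Book1 ∩ Book2 = {AName, Title}.
Title → PubID applies, adding PubID
PubID → Year applies, adding Year
Closure: {PubID, Year, AName, Title}.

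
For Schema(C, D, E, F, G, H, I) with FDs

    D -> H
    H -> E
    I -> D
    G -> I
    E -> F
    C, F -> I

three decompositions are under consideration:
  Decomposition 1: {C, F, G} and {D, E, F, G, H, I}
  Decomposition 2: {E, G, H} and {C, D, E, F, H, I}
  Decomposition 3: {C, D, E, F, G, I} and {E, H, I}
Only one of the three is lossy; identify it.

Decomposition 1: common = {F, G}, closure = {D, E, F, G, H, I} → lossless.
Decomposition 2: common = {E, H}, closure = {E, F, H} → lossy.
Decomposition 3: common = {E, I}, closure = {D, E, F, H, I} → lossless.

Decomposition 2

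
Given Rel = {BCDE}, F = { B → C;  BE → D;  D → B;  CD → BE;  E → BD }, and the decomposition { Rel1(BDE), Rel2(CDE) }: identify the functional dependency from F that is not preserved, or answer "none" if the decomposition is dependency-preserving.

Check B → C: no single fragment contains all of {BC}, and the restricted closure of {B} across the fragments never reaches {C}.
BE → D is preserved.
D → B is preserved.
CD → BE is preserved.
E → BD is preserved.

B → C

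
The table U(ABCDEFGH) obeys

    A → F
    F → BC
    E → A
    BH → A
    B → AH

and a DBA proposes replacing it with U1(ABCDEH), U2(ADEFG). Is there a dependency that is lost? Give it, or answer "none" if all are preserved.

none

A → F lies within U2.
F → BC: restricted closure across fragments reaches BC.
E → A lies within U1.
BH → A lies within U1.
B → AH lies within U1.
Every dependency is enforceable on the fragments, so the decomposition is dependency-preserving.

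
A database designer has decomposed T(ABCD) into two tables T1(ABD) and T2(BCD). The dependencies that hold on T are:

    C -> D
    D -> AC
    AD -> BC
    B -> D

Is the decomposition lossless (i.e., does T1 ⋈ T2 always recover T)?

Common attributes: T1 ∩ T2 = {BD}.
Closure of {BD}: D → AC applies, adding AC. So (BD)⁺ = {ABCD}.
This closure contains every attribute of T1, so T1 ∩ T2 → T1. The join is lossless.

Yes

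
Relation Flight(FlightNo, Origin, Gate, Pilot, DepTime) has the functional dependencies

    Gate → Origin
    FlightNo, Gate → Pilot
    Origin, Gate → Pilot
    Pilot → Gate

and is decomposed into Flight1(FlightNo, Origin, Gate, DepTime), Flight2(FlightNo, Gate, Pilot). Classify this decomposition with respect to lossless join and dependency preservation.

lossless and dependency-preserving

Lossless test: (FlightNo, Gate)⁺ = {FlightNo, Origin, Gate, Pilot}, which contains all of one fragment — lossless.
Dependency preservation: Origin, Gate → Pilot is not contained in any single fragment, but the restricted closure of its left-hand side across the fragments still reaches the right-hand side; the remaining FDs each lie inside some fragment. All dependencies are preserved.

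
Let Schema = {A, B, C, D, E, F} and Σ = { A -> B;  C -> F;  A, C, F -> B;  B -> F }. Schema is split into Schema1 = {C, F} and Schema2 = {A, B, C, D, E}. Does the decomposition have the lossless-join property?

Common attributes: Schema1 ∩ Schema2 = {C}.
Closure of {C}: C → F applies, adding F. So (C)⁺ = {C, F}.
This closure contains every attribute of Schema1, so Schema1 ∩ Schema2 → Schema1. The join is lossless.

Yes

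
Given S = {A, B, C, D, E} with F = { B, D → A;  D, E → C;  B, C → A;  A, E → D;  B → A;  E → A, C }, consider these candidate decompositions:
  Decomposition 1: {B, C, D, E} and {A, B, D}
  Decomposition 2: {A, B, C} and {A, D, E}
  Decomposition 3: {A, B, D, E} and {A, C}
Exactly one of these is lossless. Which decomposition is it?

Decomposition 1

Decomposition 1: common = {B, D}, closure = {A, B, D} → lossless.
Decomposition 2: common = {A}, closure = {A} → lossy.
Decomposition 3: common = {A}, closure = {A} → lossy.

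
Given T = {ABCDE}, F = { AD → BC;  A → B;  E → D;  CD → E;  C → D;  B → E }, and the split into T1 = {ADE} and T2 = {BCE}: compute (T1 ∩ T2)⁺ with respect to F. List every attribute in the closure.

DE

T1 ∩ T2 = {E}.
E → D applies, adding D
Closure: {DE}.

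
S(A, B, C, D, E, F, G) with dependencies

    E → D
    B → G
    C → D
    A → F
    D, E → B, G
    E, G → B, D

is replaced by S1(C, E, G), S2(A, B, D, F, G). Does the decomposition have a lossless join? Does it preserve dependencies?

Lossless test: (G)⁺ = {G}, which is a superkey of neither fragment — lossy.
Dependency preservation: the restricted closure of {E} across the fragments never reaches {D}, so E → D cannot be enforced without a join — not preserved.

lossy and not dependency-preserving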